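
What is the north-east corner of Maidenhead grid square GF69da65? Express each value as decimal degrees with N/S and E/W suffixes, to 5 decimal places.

Field G=6, F=5: +6·20° lon, +5·10° lat → SW at lon -60°, lat -40°.
Square 6, 9: +6·2° lon, +9·1° lat → SW at lon -48°, lat -31°.
Subsquare d=3, a=0: +3·0.0833333° lon, +0·0.0416667° lat → SW at lon -47.75°, lat -31°.
Extended square 6, 5: +6·0.00833333° lon, +5·0.00416667° lat → SW at lon -47.7°, lat -30.9792°.
Cell spans 0.00833333° lon × 0.00416667° lat. NE corner is SW corner plus one full cell.
latitude 30.97500° S, longitude 47.69167° W.

30.97500° S, 47.69167° W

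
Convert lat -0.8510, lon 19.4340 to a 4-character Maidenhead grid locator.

Add 180° to longitude and 90° to latitude: 199.43, 89.15.
Field (20°×10°, letters A–R): 199.43/20 → 9 → J, 89.15/10 → 8 → I; chars JI.
Square (2°×1°, digits 0–9): 19.43/2 → 9, 9.15/1 → 9; chars 99.

JI99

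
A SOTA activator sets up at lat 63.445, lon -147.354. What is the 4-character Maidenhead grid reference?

BP63

Offset from 180°W / 90°S: lon 32.65°, lat 153.44°.
Field (20°×10°, letters A–R): lon ⌊32.65/20⌋ = 1 → B; lat ⌊153.44/10⌋ = 15 → P.
Square (2°×1°, digits 0–9): lon ⌊12.65/2⌋ = 6; lat ⌊3.44/1⌋ = 3.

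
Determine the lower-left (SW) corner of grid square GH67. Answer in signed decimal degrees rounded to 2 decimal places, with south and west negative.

-13.00, -48.00

Field G=6, H=7: +6·20° lon, +7·10° lat → SW at lon -60°, lat -20°.
Square 6, 7: +6·2° lon, +7·1° lat → SW at lon -48°, lat -13°.
latitude -13.00, longitude -48.00.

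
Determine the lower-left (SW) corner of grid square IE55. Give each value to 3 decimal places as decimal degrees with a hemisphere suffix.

45.000° S, 10.000° W

Field I=8, E=4: +8·20° lon, +4·10° lat → SW at lon -20°, lat -50°.
Square 5, 5: +5·2° lon, +5·1° lat → SW at lon -10°, lat -45°.
latitude 45.000° S, longitude 10.000° W.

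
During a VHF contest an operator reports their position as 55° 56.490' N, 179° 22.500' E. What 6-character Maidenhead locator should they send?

RO95qw

Add 180° to longitude and 90° to latitude: 359.3750, 145.9415.
Field: lon ⌊359.3750/20⌋ = 17 → R; lat ⌊145.9415/10⌋ = 14 → O.
Square: lon ⌊19.3750/2⌋ = 9; lat ⌊5.9415/1⌋ = 5.
Subsquare: lon ⌊1.3750/0.0833333⌋ = 16 → q; lat ⌊0.9415/0.0416667⌋ = 22 → w.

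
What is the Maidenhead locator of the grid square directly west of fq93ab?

Longitude subsquare a = 0; −1 → -1, wraps to 23 = x, carry into square.
Longitude square 9; −1 → 8.
The latitude characters are unchanged.

FQ83xb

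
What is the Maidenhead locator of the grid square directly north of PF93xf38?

PF93xf39

Latitude extended square 8; +1 → 9.
The longitude characters are unchanged.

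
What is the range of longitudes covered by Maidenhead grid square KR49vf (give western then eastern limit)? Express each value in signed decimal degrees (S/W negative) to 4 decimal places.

29.7500, 29.8333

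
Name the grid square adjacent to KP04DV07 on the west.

KP04cv97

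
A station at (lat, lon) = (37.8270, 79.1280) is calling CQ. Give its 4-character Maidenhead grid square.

MM97

Offset from 180°W / 90°S: lon 259.13°, lat 127.83°.
Field: lon ⌊259.13/20⌋ = 12 → M; lat ⌊127.83/10⌋ = 12 → M.
Square: lon ⌊19.13/2⌋ = 9; lat ⌊7.83/1⌋ = 7.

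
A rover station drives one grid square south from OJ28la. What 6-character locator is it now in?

OJ27lx

Latitude subsquare a = 0; −1 → -1, wraps to 23 = x, carry into square.
Latitude square 8; −1 → 7.
The longitude characters are unchanged.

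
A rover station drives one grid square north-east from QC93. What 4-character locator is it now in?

RC04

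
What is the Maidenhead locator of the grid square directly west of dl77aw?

DL67xw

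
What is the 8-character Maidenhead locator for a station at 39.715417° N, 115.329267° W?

Shift to the Maidenhead origin (180°W, 90°S): lon 64.67073, lat 129.71542.
Field: lon ⌊64.67073/20⌋ = 3 → D; lat ⌊129.71542/10⌋ = 12 → M.
Square: lon ⌊4.67073/2⌋ = 2; lat ⌊9.71542/1⌋ = 9.
Subsquare: lon ⌊0.67073/0.0833333⌋ = 8 → i; lat ⌊0.71542/0.0416667⌋ = 17 → r.
Extended square: lon ⌊0.00407/0.00833333⌋ = 0; lat ⌊0.00708/0.00416667⌋ = 1.

DM29ir01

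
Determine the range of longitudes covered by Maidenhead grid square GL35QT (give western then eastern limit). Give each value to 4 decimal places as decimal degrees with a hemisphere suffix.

Field G=6, L=11: +6·20° lon, +11·10° lat → SW at lon -60°, lat 20°.
Square 3, 5: +3·2° lon, +5·1° lat → SW at lon -54°, lat 25°.
Subsquare q=16, t=19: +16·0.0833333° lon, +19·0.0416667° lat → SW at lon -52.6667°, lat 25.7917°.
Cell spans 0.0833333° lon × 0.0416667° lat.
west 52.6667° W, east 52.5833° W.

52.6667° W, 52.5833° W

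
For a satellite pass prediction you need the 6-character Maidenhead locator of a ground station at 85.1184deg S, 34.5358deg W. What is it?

HA24rv

Offset from 180°W / 90°S: lon 145.4642°, lat 4.8816°.
Field: 145.4642/20 → 7 → H, 4.8816/10 → 0 → A; chars HA.
Square: 5.4642/2 → 2, 4.8816/1 → 4; chars 24.
Subsquare: 1.4642/0.0833333 → 17 → r, 0.8816/0.0416667 → 21 → v; chars rv.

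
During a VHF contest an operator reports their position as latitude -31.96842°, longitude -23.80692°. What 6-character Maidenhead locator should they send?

Offset from 180°W / 90°S: lon 156.1931°, lat 58.0316°.
Field: 156.1931/20 → 7 → H, 58.0316/10 → 5 → F; chars HF.
Square: 16.1931/2 → 8, 8.0316/1 → 8; chars 88.
Subsquare: 0.1931/0.0833333 → 2 → c, 0.0316/0.0416667 → 0 → a; chars ca.

HF88ca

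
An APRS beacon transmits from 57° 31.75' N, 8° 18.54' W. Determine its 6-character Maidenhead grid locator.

IO57um

Shift to the Maidenhead origin (180°W, 90°S): lon 171.6910, lat 147.5292.
Field (20°×10°, letters A–R): lon ⌊171.6910/20⌋ = 8 → I; lat ⌊147.5292/10⌋ = 14 → O.
Square (2°×1°, digits 0–9): lon ⌊11.6910/2⌋ = 5; lat ⌊7.5292/1⌋ = 7.
Subsquare (5′×2.5′, letters a–x): lon ⌊1.6910/0.0833333⌋ = 20 → u; lat ⌊0.5292/0.0416667⌋ = 12 → m.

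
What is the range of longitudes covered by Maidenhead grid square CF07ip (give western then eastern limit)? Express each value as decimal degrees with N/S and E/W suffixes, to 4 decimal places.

139.3333° W, 139.2500° W

Field C=2, F=5: +2·20° lon, +5·10° lat → SW at lon -140°, lat -40°.
Square 0, 7: +0·2° lon, +7·1° lat → SW at lon -140°, lat -33°.
Subsquare i=8, p=15: +8·0.0833333° lon, +15·0.0416667° lat → SW at lon -139.333°, lat -32.375°.
Cell spans 0.0833333° lon × 0.0416667° lat.
west 139.3333° W, east 139.2500° W.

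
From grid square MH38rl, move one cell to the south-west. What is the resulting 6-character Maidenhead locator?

MH38qk

Longitude subsquare r = 17; −1 → 16 = q.
Latitude subsquare l = 11; −1 → 10 = k.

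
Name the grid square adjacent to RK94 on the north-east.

AK05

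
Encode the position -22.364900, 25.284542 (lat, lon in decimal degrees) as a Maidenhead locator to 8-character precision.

KG27pp42

Offset from 180°W / 90°S: lon 205.28454°, lat 67.63510°.
Field: 205.28454/20 → 10 → K, 67.63510/10 → 6 → G; chars KG.
Square: 5.28454/2 → 2, 7.63510/1 → 7; chars 27.
Subsquare: 1.28454/0.0833333 → 15 → p, 0.63510/0.0416667 → 15 → p; chars pp.
Extended square: 0.03454/0.00833333 → 4, 0.01010/0.00416667 → 2; chars 42.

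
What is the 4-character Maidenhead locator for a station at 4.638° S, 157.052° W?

BI15

Offset from 180°W / 90°S: lon 22.95°, lat 85.36°.
Field (20°×10°, letters A–R): lon ⌊22.95/20⌋ = 1 → B; lat ⌊85.36/10⌋ = 8 → I.
Square (2°×1°, digits 0–9): lon ⌊2.95/2⌋ = 1; lat ⌊5.36/1⌋ = 5.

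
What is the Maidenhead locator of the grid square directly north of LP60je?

LP60jf

Latitude subsquare e = 4; +1 → 5 = f.
The longitude characters are unchanged.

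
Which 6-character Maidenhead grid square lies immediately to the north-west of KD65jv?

Longitude subsquare j = 9; −1 → 8 = i.
Latitude subsquare v = 21; +1 → 22 = w.

KD65iw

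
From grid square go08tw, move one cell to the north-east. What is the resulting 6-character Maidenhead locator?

GO08ux

Longitude subsquare t = 19; +1 → 20 = u.
Latitude subsquare w = 22; +1 → 23 = x.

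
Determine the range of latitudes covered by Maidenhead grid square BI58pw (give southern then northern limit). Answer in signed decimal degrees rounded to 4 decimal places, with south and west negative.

Field B=1, I=8: +1·20° lon, +8·10° lat → SW at lon -160°, lat -10°.
Square 5, 8: +5·2° lon, +8·1° lat → SW at lon -150°, lat -2°.
Subsquare p=15, w=22: +15·0.0833333° lon, +22·0.0416667° lat → SW at lon -148.75°, lat -1.08333°.
Cell spans 0.0833333° lon × 0.0416667° lat.
south -1.0833, north -1.0417.

-1.0833, -1.0417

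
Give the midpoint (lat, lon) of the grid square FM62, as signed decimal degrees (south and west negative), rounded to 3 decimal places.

Field F=5, M=12: +5·20° lon, +12·10° lat → SW at lon -80°, lat 30°.
Square 6, 2: +6·2° lon, +2·1° lat → SW at lon -68°, lat 32°.
Cell spans 2° lon × 1° lat. Centre is SW corner plus half of each.
latitude 32.500, longitude -67.000.

32.500, -67.000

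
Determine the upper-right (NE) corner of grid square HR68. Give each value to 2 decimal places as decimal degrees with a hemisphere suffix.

89.00° N, 26.00° W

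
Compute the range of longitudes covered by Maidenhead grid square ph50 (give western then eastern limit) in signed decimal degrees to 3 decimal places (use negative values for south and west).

130.000, 132.000

Field P=15, H=7: +15·20° lon, +7·10° lat → SW at lon 120°, lat -20°.
Square 5, 0: +5·2° lon, +0·1° lat → SW at lon 130°, lat -20°.
Cell spans 2° lon × 1° lat.
west 130.000, east 132.000.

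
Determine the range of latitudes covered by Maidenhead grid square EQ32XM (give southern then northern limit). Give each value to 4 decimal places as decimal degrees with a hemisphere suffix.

Field E=4, Q=16: +4·20° lon, +16·10° lat → SW at lon -100°, lat 70°.
Square 3, 2: +3·2° lon, +2·1° lat → SW at lon -94°, lat 72°.
Subsquare x=23, m=12: +23·0.0833333° lon, +12·0.0416667° lat → SW at lon -92.0833°, lat 72.5°.
Cell spans 0.0833333° lon × 0.0416667° lat.
south 72.5000° N, north 72.5417° N.

72.5000° N, 72.5417° N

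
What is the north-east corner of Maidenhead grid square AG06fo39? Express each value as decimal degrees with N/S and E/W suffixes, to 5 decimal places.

23.37500° S, 179.55000° W

Field A=0, G=6: +0·20° lon, +6·10° lat → SW at lon -180°, lat -30°.
Square 0, 6: +0·2° lon, +6·1° lat → SW at lon -180°, lat -24°.
Subsquare f=5, o=14: +5·0.0833333° lon, +14·0.0416667° lat → SW at lon -179.583°, lat -23.4167°.
Extended square 3, 9: +3·0.00833333° lon, +9·0.00416667° lat → SW at lon -179.558°, lat -23.3792°.
Cell spans 0.00833333° lon × 0.00416667° lat. NE corner is SW corner plus one full cell.
latitude 23.37500° S, longitude 179.55000° W.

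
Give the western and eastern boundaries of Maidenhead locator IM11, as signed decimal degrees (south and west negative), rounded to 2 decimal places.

Field I=8, M=12: +8·20° lon, +12·10° lat → SW at lon -20°, lat 30°.
Square 1, 1: +1·2° lon, +1·1° lat → SW at lon -18°, lat 31°.
Cell spans 2° lon × 1° lat.
west -18.00, east -16.00.

-18.00, -16.00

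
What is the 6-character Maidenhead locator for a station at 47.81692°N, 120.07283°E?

PN07at

Shift to the Maidenhead origin (180°W, 90°S): lon 300.0728, lat 137.8169.
Field: lon ⌊300.0728/20⌋ = 15 → P; lat ⌊137.8169/10⌋ = 13 → N.
Square: lon ⌊0.0728/2⌋ = 0; lat ⌊7.8169/1⌋ = 7.
Subsquare: lon ⌊0.0728/0.0833333⌋ = 0 → a; lat ⌊0.8169/0.0416667⌋ = 19 → t.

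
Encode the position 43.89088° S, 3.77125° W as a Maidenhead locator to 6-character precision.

Add 180° to longitude and 90° to latitude: 176.2287, 46.1091.
Field: lon ⌊176.2287/20⌋ = 8 → I; lat ⌊46.1091/10⌋ = 4 → E.
Square: lon ⌊16.2287/2⌋ = 8; lat ⌊6.1091/1⌋ = 6.
Subsquare: lon ⌊0.2287/0.0833333⌋ = 2 → c; lat ⌊0.1091/0.0416667⌋ = 2 → c.

IE86cc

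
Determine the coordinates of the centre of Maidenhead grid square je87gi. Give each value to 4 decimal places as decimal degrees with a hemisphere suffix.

42.6458° S, 16.5417° E

Field J=9, E=4: +9·20° lon, +4·10° lat → SW at lon 0°, lat -50°.
Square 8, 7: +8·2° lon, +7·1° lat → SW at lon 16°, lat -43°.
Subsquare g=6, i=8: +6·0.0833333° lon, +8·0.0416667° lat → SW at lon 16.5°, lat -42.6667°.
Cell spans 0.0833333° lon × 0.0416667° lat. Centre is SW corner plus half of each.
latitude 42.6458° S, longitude 16.5417° E.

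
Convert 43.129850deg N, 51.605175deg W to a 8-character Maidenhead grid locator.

GN43ed71

Shift to the Maidenhead origin (180°W, 90°S): lon 128.39482, lat 133.12985.
Field (20°×10°, letters A–R): lon ⌊128.39482/20⌋ = 6 → G; lat ⌊133.12985/10⌋ = 13 → N.
Square (2°×1°, digits 0–9): lon ⌊8.39482/2⌋ = 4; lat ⌊3.12985/1⌋ = 3.
Subsquare (5′×2.5′, letters a–x): lon ⌊0.39482/0.0833333⌋ = 4 → e; lat ⌊0.12985/0.0416667⌋ = 3 → d.
Extended square (30″×15″, digits 0–9): lon ⌊0.06149/0.00833333⌋ = 7; lat ⌊0.00485/0.00416667⌋ = 1.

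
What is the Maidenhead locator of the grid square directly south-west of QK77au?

QK67xt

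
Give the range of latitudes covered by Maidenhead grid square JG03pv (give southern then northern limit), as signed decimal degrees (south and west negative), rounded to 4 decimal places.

-26.1250, -26.0833

Field J=9, G=6: +9·20° lon, +6·10° lat → SW at lon 0°, lat -30°.
Square 0, 3: +0·2° lon, +3·1° lat → SW at lon 0°, lat -27°.
Subsquare p=15, v=21: +15·0.0833333° lon, +21·0.0416667° lat → SW at lon 1.25°, lat -26.125°.
Cell spans 0.0833333° lon × 0.0416667° lat.
south -26.1250, north -26.0833.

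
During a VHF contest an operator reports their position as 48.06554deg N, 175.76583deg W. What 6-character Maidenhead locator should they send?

AN28cb

Add 180° to longitude and 90° to latitude: 4.2342, 138.0655.
Field: lon ⌊4.2342/20⌋ = 0 → A; lat ⌊138.0655/10⌋ = 13 → N.
Square: lon ⌊4.2342/2⌋ = 2; lat ⌊8.0655/1⌋ = 8.
Subsquare: lon ⌊0.2342/0.0833333⌋ = 2 → c; lat ⌊0.0655/0.0416667⌋ = 1 → b.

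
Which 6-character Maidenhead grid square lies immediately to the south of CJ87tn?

Latitude subsquare n = 13; −1 → 12 = m.
The longitude characters are unchanged.

CJ87tm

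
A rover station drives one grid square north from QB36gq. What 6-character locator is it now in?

Latitude subsquare q = 16; +1 → 17 = r.
The longitude characters are unchanged.

QB36gr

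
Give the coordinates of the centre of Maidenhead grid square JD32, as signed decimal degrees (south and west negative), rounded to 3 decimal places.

Field J=9, D=3: +9·20° lon, +3·10° lat → SW at lon 0°, lat -60°.
Square 3, 2: +3·2° lon, +2·1° lat → SW at lon 6°, lat -58°.
Cell spans 2° lon × 1° lat. Centre is SW corner plus half of each.
latitude -57.500, longitude 7.000.

-57.500, 7.000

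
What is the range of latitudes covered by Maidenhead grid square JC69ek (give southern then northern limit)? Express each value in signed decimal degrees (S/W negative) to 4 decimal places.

-60.5833, -60.5417

Field J=9, C=2: +9·20° lon, +2·10° lat → SW at lon 0°, lat -70°.
Square 6, 9: +6·2° lon, +9·1° lat → SW at lon 12°, lat -61°.
Subsquare e=4, k=10: +4·0.0833333° lon, +10·0.0416667° lat → SW at lon 12.3333°, lat -60.5833°.
Cell spans 0.0833333° lon × 0.0416667° lat.
south -60.5833, north -60.5417.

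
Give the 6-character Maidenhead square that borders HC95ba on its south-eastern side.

HC94cx

Longitude subsquare b = 1; +1 → 2 = c.
Latitude subsquare a = 0; −1 → -1, wraps to 23 = x, carry into square.
Latitude square 5; −1 → 4.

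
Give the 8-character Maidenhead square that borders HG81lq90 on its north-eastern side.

HG81mq01

Longitude extended square 9; +1 → 10, wraps to 0, carry into subsquare.
Longitude subsquare l = 11; +1 → 12 = m.
Latitude extended square 0; +1 → 1.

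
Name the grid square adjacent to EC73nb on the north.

EC73nc

Latitude subsquare b = 1; +1 → 2 = c.
The longitude characters are unchanged.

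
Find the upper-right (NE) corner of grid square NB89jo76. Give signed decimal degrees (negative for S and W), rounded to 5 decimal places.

-70.38750, 96.81667

Field N=13, B=1: +13·20° lon, +1·10° lat → SW at lon 80°, lat -80°.
Square 8, 9: +8·2° lon, +9·1° lat → SW at lon 96°, lat -71°.
Subsquare j=9, o=14: +9·0.0833333° lon, +14·0.0416667° lat → SW at lon 96.75°, lat -70.4167°.
Extended square 7, 6: +7·0.00833333° lon, +6·0.00416667° lat → SW at lon 96.8083°, lat -70.3917°.
Cell spans 0.00833333° lon × 0.00416667° lat. NE corner is SW corner plus one full cell.
latitude -70.38750, longitude 96.81667.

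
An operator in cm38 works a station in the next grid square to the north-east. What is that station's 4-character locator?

Longitude square 3; +1 → 4.
Latitude square 8; +1 → 9.

CM49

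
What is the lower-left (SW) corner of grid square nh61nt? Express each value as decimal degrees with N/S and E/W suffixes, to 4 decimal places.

18.2083° S, 93.0833° E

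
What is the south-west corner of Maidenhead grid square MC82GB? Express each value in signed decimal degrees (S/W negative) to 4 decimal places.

-67.9583, 76.5000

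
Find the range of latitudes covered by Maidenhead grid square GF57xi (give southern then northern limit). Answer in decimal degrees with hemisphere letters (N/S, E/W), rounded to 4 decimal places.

Field G=6, F=5: +6·20° lon, +5·10° lat → SW at lon -60°, lat -40°.
Square 5, 7: +5·2° lon, +7·1° lat → SW at lon -50°, lat -33°.
Subsquare x=23, i=8: +23·0.0833333° lon, +8·0.0416667° lat → SW at lon -48.0833°, lat -32.6667°.
Cell spans 0.0833333° lon × 0.0416667° lat.
south 32.6667° S, north 32.6250° S.

32.6667° S, 32.6250° S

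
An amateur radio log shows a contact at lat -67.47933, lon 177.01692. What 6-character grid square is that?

Offset from 180°W / 90°S: lon 357.0169°, lat 22.5207°.
Field (20°×10°, letters A–R): lon ⌊357.0169/20⌋ = 17 → R; lat ⌊22.5207/10⌋ = 2 → C.
Square (2°×1°, digits 0–9): lon ⌊17.0169/2⌋ = 8; lat ⌊2.5207/1⌋ = 2.
Subsquare (5′×2.5′, letters a–x): lon ⌊1.0169/0.0833333⌋ = 12 → m; lat ⌊0.5207/0.0416667⌋ = 12 → m.

RC82mm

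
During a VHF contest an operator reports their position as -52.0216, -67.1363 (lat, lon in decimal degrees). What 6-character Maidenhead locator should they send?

FD67kx

Shift to the Maidenhead origin (180°W, 90°S): lon 112.8637, lat 37.9784.
Field: 112.8637/20 → 5 → F, 37.9784/10 → 3 → D; chars FD.
Square: 12.8637/2 → 6, 7.9784/1 → 7; chars 67.
Subsquare: 0.8637/0.0833333 → 10 → k, 0.9784/0.0416667 → 23 → x; chars kx.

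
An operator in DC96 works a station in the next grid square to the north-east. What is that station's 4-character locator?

Longitude square 9; +1 → 10, wraps to 0, carry into field.
Longitude field D = 3; +1 → 4 = E.
Latitude square 6; +1 → 7.

EC07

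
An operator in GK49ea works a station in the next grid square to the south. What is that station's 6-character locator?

GK48ex

Latitude subsquare a = 0; −1 → -1, wraps to 23 = x, carry into square.
Latitude square 9; −1 → 8.
The longitude characters are unchanged.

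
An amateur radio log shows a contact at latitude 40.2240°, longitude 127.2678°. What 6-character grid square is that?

Add 180° to longitude and 90° to latitude: 307.2678, 130.2240.
Field: lon ⌊307.2678/20⌋ = 15 → P; lat ⌊130.2240/10⌋ = 13 → N.
Square: lon ⌊7.2678/2⌋ = 3; lat ⌊0.2240/1⌋ = 0.
Subsquare: lon ⌊1.2678/0.0833333⌋ = 15 → p; lat ⌊0.2240/0.0416667⌋ = 5 → f.

PN30pf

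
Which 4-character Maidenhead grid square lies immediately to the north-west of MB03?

Longitude square 0; −1 → -1, wraps to 9, carry into field.
Longitude field M = 12; −1 → 11 = L.
Latitude square 3; +1 → 4.

LB94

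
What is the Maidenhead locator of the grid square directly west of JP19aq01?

JP09xq91

Longitude extended square 0; −1 → -1, wraps to 9, carry into subsquare.
Longitude subsquare a = 0; −1 → -1, wraps to 23 = x, carry into square.
Longitude square 1; −1 → 0.
The latitude characters are unchanged.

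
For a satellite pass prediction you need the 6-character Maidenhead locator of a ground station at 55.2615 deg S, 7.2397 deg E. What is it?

Shift to the Maidenhead origin (180°W, 90°S): lon 187.2397, lat 34.7385.
Field (20°×10°, letters A–R): 187.2397/20 → 9 → J, 34.7385/10 → 3 → D; chars JD.
Square (2°×1°, digits 0–9): 7.2397/2 → 3, 4.7385/1 → 4; chars 34.
Subsquare (5′×2.5′, letters a–x): 1.2397/0.0833333 → 14 → o, 0.7385/0.0416667 → 17 → r; chars or.

JD34or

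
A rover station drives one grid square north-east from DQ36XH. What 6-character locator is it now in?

Longitude subsquare x = 23; +1 → 24, wraps to 0 = a, carry into square.
Longitude square 3; +1 → 4.
Latitude subsquare h = 7; +1 → 8 = i.

DQ46ai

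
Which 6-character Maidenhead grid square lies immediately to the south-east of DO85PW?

DO85qv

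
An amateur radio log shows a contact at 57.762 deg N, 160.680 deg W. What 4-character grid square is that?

AO97

Offset from 180°W / 90°S: lon 19.32°, lat 147.76°.
Field: 19.32/20 → 0 → A, 147.76/10 → 14 → O; chars AO.
Square: 19.32/2 → 9, 7.76/1 → 7; chars 97.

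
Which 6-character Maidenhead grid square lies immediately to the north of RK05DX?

RK06da

Latitude subsquare x = 23; +1 → 24, wraps to 0 = a, carry into square.
Latitude square 5; +1 → 6.
The longitude characters are unchanged.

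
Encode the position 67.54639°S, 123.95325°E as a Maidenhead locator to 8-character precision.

PC12xk48

Offset from 180°W / 90°S: lon 303.95325°, lat 22.45361°.
Field: 303.95325/20 → 15 → P, 22.45361/10 → 2 → C; chars PC.
Square: 3.95325/2 → 1, 2.45361/1 → 2; chars 12.
Subsquare: 1.95325/0.0833333 → 23 → x, 0.45361/0.0416667 → 10 → k; chars xk.
Extended square: 0.03658/0.00833333 → 4, 0.03694/0.00416667 → 8; chars 48.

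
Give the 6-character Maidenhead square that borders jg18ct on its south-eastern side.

Longitude subsquare c = 2; +1 → 3 = d.
Latitude subsquare t = 19; −1 → 18 = s.

JG18ds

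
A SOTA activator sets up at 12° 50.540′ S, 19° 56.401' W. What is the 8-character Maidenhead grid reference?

IH07ad77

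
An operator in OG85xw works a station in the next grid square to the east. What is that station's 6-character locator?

OG95aw

Longitude subsquare x = 23; +1 → 24, wraps to 0 = a, carry into square.
Longitude square 8; +1 → 9.
The latitude characters are unchanged.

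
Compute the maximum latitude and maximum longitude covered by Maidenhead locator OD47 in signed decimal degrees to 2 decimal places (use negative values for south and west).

-52.00, 110.00

Field O=14, D=3: +14·20° lon, +3·10° lat → SW at lon 100°, lat -60°.
Square 4, 7: +4·2° lon, +7·1° lat → SW at lon 108°, lat -53°.
Cell spans 2° lon × 1° lat. NE corner is SW corner plus one full cell.
latitude -52.00, longitude 110.00.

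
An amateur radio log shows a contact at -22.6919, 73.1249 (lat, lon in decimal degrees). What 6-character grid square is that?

Add 180° to longitude and 90° to latitude: 253.1249, 67.3081.
Field (20°×10°, letters A–R): 253.1249/20 → 12 → M, 67.3081/10 → 6 → G; chars MG.
Square (2°×1°, digits 0–9): 13.1249/2 → 6, 7.3081/1 → 7; chars 67.
Subsquare (5′×2.5′, letters a–x): 1.1249/0.0833333 → 13 → n, 0.3081/0.0416667 → 7 → h; chars nh.

MG67nh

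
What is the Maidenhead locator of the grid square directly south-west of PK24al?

Longitude subsquare a = 0; −1 → -1, wraps to 23 = x, carry into square.
Longitude square 2; −1 → 1.
Latitude subsquare l = 11; −1 → 10 = k.

PK14xk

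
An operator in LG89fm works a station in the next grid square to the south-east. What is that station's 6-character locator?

LG89gl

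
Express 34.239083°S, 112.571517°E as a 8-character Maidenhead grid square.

OF65gs82

Add 180° to longitude and 90° to latitude: 292.57152, 55.76092.
Field: lon ⌊292.57152/20⌋ = 14 → O; lat ⌊55.76092/10⌋ = 5 → F.
Square: lon ⌊12.57152/2⌋ = 6; lat ⌊5.76092/1⌋ = 5.
Subsquare: lon ⌊0.57152/0.0833333⌋ = 6 → g; lat ⌊0.76092/0.0416667⌋ = 18 → s.
Extended square: lon ⌊0.07152/0.00833333⌋ = 8; lat ⌊0.01092/0.00416667⌋ = 2.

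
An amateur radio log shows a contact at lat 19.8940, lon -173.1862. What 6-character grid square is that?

AK39jv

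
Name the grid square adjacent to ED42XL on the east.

ED52al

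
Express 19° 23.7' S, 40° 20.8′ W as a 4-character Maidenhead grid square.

Offset from 180°W / 90°S: lon 139.65°, lat 70.61°.
Field: lon ⌊139.65/20⌋ = 6 → G; lat ⌊70.61/10⌋ = 7 → H.
Square: lon ⌊19.65/2⌋ = 9; lat ⌊0.61/1⌋ = 0.

GH90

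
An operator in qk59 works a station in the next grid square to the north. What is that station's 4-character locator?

QL50

Latitude square 9; +1 → 10, wraps to 0, carry into field.
Latitude field K = 10; +1 → 11 = L.
The longitude characters are unchanged.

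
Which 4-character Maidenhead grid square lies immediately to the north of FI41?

FI42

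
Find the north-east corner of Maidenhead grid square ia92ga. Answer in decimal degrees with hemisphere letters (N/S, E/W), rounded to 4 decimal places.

87.9583° S, 1.4167° W

Field I=8, A=0: +8·20° lon, +0·10° lat → SW at lon -20°, lat -90°.
Square 9, 2: +9·2° lon, +2·1° lat → SW at lon -2°, lat -88°.
Subsquare g=6, a=0: +6·0.0833333° lon, +0·0.0416667° lat → SW at lon -1.5°, lat -88°.
Cell spans 0.0833333° lon × 0.0416667° lat. NE corner is SW corner plus one full cell.
latitude 87.9583° S, longitude 1.4167° W.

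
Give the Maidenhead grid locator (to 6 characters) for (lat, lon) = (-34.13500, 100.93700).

OF05lu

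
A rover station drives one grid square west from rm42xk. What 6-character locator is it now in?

Longitude subsquare x = 23; −1 → 22 = w.
The latitude characters are unchanged.

RM42wk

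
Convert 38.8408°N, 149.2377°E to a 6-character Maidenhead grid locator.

QM48ou

Offset from 180°W / 90°S: lon 329.2377°, lat 128.8408°.
Field (20°×10°, letters A–R): 329.2377/20 → 16 → Q, 128.8408/10 → 12 → M; chars QM.
Square (2°×1°, digits 0–9): 9.2377/2 → 4, 8.8408/1 → 8; chars 48.
Subsquare (5′×2.5′, letters a–x): 1.2377/0.0833333 → 14 → o, 0.8408/0.0416667 → 20 → u; chars ou.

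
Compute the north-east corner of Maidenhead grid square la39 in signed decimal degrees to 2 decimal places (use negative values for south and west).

Field L=11, A=0: +11·20° lon, +0·10° lat → SW at lon 40°, lat -90°.
Square 3, 9: +3·2° lon, +9·1° lat → SW at lon 46°, lat -81°.
Cell spans 2° lon × 1° lat. NE corner is SW corner plus one full cell.
latitude -80.00, longitude 48.00.

-80.00, 48.00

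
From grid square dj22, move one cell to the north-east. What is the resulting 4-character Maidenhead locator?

DJ33

Longitude square 2; +1 → 3.
Latitude square 2; +1 → 3.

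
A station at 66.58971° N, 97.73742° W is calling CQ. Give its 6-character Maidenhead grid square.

EP16do

Shift to the Maidenhead origin (180°W, 90°S): lon 82.2626, lat 156.5897.
Field (20°×10°, letters A–R): lon ⌊82.2626/20⌋ = 4 → E; lat ⌊156.5897/10⌋ = 15 → P.
Square (2°×1°, digits 0–9): lon ⌊2.2626/2⌋ = 1; lat ⌊6.5897/1⌋ = 6.
Subsquare (5′×2.5′, letters a–x): lon ⌊0.2626/0.0833333⌋ = 3 → d; lat ⌊0.5897/0.0416667⌋ = 14 → o.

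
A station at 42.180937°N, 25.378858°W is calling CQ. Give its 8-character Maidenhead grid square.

Offset from 180°W / 90°S: lon 154.62114°, lat 132.18094°.
Field (20°×10°, letters A–R): lon ⌊154.62114/20⌋ = 7 → H; lat ⌊132.18094/10⌋ = 13 → N.
Square (2°×1°, digits 0–9): lon ⌊14.62114/2⌋ = 7; lat ⌊2.18094/1⌋ = 2.
Subsquare (5′×2.5′, letters a–x): lon ⌊0.62114/0.0833333⌋ = 7 → h; lat ⌊0.18094/0.0416667⌋ = 4 → e.
Extended square (30″×15″, digits 0–9): lon ⌊0.03781/0.00833333⌋ = 4; lat ⌊0.01427/0.00416667⌋ = 3.

HN72he43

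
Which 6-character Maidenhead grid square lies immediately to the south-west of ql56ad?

Longitude subsquare a = 0; −1 → -1, wraps to 23 = x, carry into square.
Longitude square 5; −1 → 4.
Latitude subsquare d = 3; −1 → 2 = c.

QL46xc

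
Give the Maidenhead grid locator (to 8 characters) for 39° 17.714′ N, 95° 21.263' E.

Add 180° to longitude and 90° to latitude: 275.35438, 129.29523.
Field: lon ⌊275.35438/20⌋ = 13 → N; lat ⌊129.29523/10⌋ = 12 → M.
Square: lon ⌊15.35438/2⌋ = 7; lat ⌊9.29523/1⌋ = 9.
Subsquare: lon ⌊1.35438/0.0833333⌋ = 16 → q; lat ⌊0.29523/0.0416667⌋ = 7 → h.
Extended square: lon ⌊0.02105/0.00833333⌋ = 2; lat ⌊0.00357/0.00416667⌋ = 0.

NM79qh20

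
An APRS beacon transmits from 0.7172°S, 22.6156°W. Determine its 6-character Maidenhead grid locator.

HI89qg

Add 180° to longitude and 90° to latitude: 157.3844, 89.2828.
Field: lon ⌊157.3844/20⌋ = 7 → H; lat ⌊89.2828/10⌋ = 8 → I.
Square: lon ⌊17.3844/2⌋ = 8; lat ⌊9.2828/1⌋ = 9.
Subsquare: lon ⌊1.3844/0.0833333⌋ = 16 → q; lat ⌊0.2828/0.0416667⌋ = 6 → g.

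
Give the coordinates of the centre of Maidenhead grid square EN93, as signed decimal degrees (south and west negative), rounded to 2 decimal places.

Field E=4, N=13: +4·20° lon, +13·10° lat → SW at lon -100°, lat 40°.
Square 9, 3: +9·2° lon, +3·1° lat → SW at lon -82°, lat 43°.
Cell spans 2° lon × 1° lat. Centre is SW corner plus half of each.
latitude 43.50, longitude -81.00.

43.50, -81.00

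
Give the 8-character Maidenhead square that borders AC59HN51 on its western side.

AC59hn41

Longitude extended square 5; −1 → 4.
The latitude characters are unchanged.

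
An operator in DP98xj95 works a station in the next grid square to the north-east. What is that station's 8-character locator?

EP08aj06

Longitude extended square 9; +1 → 10, wraps to 0, carry into subsquare.
Longitude subsquare x = 23; +1 → 24, wraps to 0 = a, carry into square.
Longitude square 9; +1 → 10, wraps to 0, carry into field.
Longitude field D = 3; +1 → 4 = E.
Latitude extended square 5; +1 → 6.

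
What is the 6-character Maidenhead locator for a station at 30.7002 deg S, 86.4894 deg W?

EF69sh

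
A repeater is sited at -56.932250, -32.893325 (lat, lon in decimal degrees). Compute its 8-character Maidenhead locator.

Add 180° to longitude and 90° to latitude: 147.10667, 33.06775.
Field (20°×10°, letters A–R): 147.10667/20 → 7 → H, 33.06775/10 → 3 → D; chars HD.
Square (2°×1°, digits 0–9): 7.10667/2 → 3, 3.06775/1 → 3; chars 33.
Subsquare (5′×2.5′, letters a–x): 1.10667/0.0833333 → 13 → n, 0.06775/0.0416667 → 1 → b; chars nb.
Extended square (30″×15″, digits 0–9): 0.02334/0.00833333 → 2, 0.02608/0.00416667 → 6; chars 26.

HD33nb26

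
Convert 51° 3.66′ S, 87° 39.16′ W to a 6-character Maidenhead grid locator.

ED68ew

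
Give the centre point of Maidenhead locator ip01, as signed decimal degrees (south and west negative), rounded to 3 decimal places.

61.500, -19.000

Field I=8, P=15: +8·20° lon, +15·10° lat → SW at lon -20°, lat 60°.
Square 0, 1: +0·2° lon, +1·1° lat → SW at lon -20°, lat 61°.
Cell spans 2° lon × 1° lat. Centre is SW corner plus half of each.
latitude 61.500, longitude -19.000.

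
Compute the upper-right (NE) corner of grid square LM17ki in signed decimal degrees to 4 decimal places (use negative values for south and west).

Field L=11, M=12: +11·20° lon, +12·10° lat → SW at lon 40°, lat 30°.
Square 1, 7: +1·2° lon, +7·1° lat → SW at lon 42°, lat 37°.
Subsquare k=10, i=8: +10·0.0833333° lon, +8·0.0416667° lat → SW at lon 42.8333°, lat 37.3333°.
Cell spans 0.0833333° lon × 0.0416667° lat. NE corner is SW corner plus one full cell.
latitude 37.3750, longitude 42.9167.

37.3750, 42.9167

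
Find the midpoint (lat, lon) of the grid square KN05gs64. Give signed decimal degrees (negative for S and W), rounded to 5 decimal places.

Field K=10, N=13: +10·20° lon, +13·10° lat → SW at lon 20°, lat 40°.
Square 0, 5: +0·2° lon, +5·1° lat → SW at lon 20°, lat 45°.
Subsquare g=6, s=18: +6·0.0833333° lon, +18·0.0416667° lat → SW at lon 20.5°, lat 45.75°.
Extended square 6, 4: +6·0.00833333° lon, +4·0.00416667° lat → SW at lon 20.55°, lat 45.7667°.
Cell spans 0.00833333° lon × 0.00416667° lat. Centre is SW corner plus half of each.
latitude 45.76875, longitude 20.55417.

45.76875, 20.55417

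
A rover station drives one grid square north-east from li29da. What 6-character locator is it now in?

LI29eb

Longitude subsquare d = 3; +1 → 4 = e.
Latitude subsquare a = 0; +1 → 1 = b.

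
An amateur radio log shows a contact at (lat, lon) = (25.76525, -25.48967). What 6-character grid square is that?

Shift to the Maidenhead origin (180°W, 90°S): lon 154.5103, lat 115.7653.
Field: lon ⌊154.5103/20⌋ = 7 → H; lat ⌊115.7653/10⌋ = 11 → L.
Square: lon ⌊14.5103/2⌋ = 7; lat ⌊5.7653/1⌋ = 5.
Subsquare: lon ⌊0.5103/0.0833333⌋ = 6 → g; lat ⌊0.7653/0.0416667⌋ = 18 → s.

HL75gs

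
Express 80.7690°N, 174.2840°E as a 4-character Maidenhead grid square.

RR70

Offset from 180°W / 90°S: lon 354.28°, lat 170.77°.
Field: 354.28/20 → 17 → R, 170.77/10 → 17 → R; chars RR.
Square: 14.28/2 → 7, 0.77/1 → 0; chars 70.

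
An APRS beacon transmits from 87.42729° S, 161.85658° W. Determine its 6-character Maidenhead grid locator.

AA92bn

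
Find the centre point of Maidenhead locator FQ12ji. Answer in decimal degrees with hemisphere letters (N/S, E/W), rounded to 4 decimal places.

72.3542° N, 77.2083° W

Field F=5, Q=16: +5·20° lon, +16·10° lat → SW at lon -80°, lat 70°.
Square 1, 2: +1·2° lon, +2·1° lat → SW at lon -78°, lat 72°.
Subsquare j=9, i=8: +9·0.0833333° lon, +8·0.0416667° lat → SW at lon -77.25°, lat 72.3333°.
Cell spans 0.0833333° lon × 0.0416667° lat. Centre is SW corner plus half of each.
latitude 72.3542° N, longitude 77.2083° W.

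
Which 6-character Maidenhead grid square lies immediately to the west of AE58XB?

AE58wb

Longitude subsquare x = 23; −1 → 22 = w.
The latitude characters are unchanged.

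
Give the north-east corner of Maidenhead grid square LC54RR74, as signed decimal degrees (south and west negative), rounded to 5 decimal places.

-65.27083, 51.48333

Field L=11, C=2: +11·20° lon, +2·10° lat → SW at lon 40°, lat -70°.
Square 5, 4: +5·2° lon, +4·1° lat → SW at lon 50°, lat -66°.
Subsquare r=17, r=17: +17·0.0833333° lon, +17·0.0416667° lat → SW at lon 51.4167°, lat -65.2917°.
Extended square 7, 4: +7·0.00833333° lon, +4·0.00416667° lat → SW at lon 51.475°, lat -65.275°.
Cell spans 0.00833333° lon × 0.00416667° lat. NE corner is SW corner plus one full cell.
latitude -65.27083, longitude 51.48333.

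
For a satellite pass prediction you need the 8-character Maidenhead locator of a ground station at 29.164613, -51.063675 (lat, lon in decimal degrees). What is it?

Offset from 180°W / 90°S: lon 128.93633°, lat 119.16461°.
Field: lon ⌊128.93633/20⌋ = 6 → G; lat ⌊119.16461/10⌋ = 11 → L.
Square: lon ⌊8.93633/2⌋ = 4; lat ⌊9.16461/1⌋ = 9.
Subsquare: lon ⌊0.93633/0.0833333⌋ = 11 → l; lat ⌊0.16461/0.0416667⌋ = 3 → d.
Extended square: lon ⌊0.01966/0.00833333⌋ = 2; lat ⌊0.03961/0.00416667⌋ = 9.

GL49ld29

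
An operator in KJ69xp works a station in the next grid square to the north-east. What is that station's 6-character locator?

KJ79aq

Longitude subsquare x = 23; +1 → 24, wraps to 0 = a, carry into square.
Longitude square 6; +1 → 7.
Latitude subsquare p = 15; +1 → 16 = q.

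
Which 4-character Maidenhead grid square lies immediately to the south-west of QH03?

PH92

Longitude square 0; −1 → -1, wraps to 9, carry into field.
Longitude field Q = 16; −1 → 15 = P.
Latitude square 3; −1 → 2.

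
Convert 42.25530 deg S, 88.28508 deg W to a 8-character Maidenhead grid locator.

Add 180° to longitude and 90° to latitude: 91.71492, 47.74470.
Field (20°×10°, letters A–R): lon ⌊91.71492/20⌋ = 4 → E; lat ⌊47.74470/10⌋ = 4 → E.
Square (2°×1°, digits 0–9): lon ⌊11.71492/2⌋ = 5; lat ⌊7.74470/1⌋ = 7.
Subsquare (5′×2.5′, letters a–x): lon ⌊1.71492/0.0833333⌋ = 20 → u; lat ⌊0.74470/0.0416667⌋ = 17 → r.
Extended square (30″×15″, digits 0–9): lon ⌊0.04825/0.00833333⌋ = 5; lat ⌊0.03637/0.00416667⌋ = 8.

EE57ur58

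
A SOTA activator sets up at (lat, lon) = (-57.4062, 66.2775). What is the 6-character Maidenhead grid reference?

MD32do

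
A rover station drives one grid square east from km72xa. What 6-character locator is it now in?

KM82aa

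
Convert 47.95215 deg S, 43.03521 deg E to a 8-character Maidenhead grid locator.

LE12mb41

Add 180° to longitude and 90° to latitude: 223.03521, 42.04785.
Field: 223.03521/20 → 11 → L, 42.04785/10 → 4 → E; chars LE.
Square: 3.03521/2 → 1, 2.04785/1 → 2; chars 12.
Subsquare: 1.03521/0.0833333 → 12 → m, 0.04785/0.0416667 → 1 → b; chars mb.
Extended square: 0.03521/0.00833333 → 4, 0.00618/0.00416667 → 1; chars 41.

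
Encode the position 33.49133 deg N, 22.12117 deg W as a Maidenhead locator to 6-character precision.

HM83wl

Shift to the Maidenhead origin (180°W, 90°S): lon 157.8788, lat 123.4913.
Field (20°×10°, letters A–R): 157.8788/20 → 7 → H, 123.4913/10 → 12 → M; chars HM.
Square (2°×1°, digits 0–9): 17.8788/2 → 8, 3.4913/1 → 3; chars 83.
Subsquare (5′×2.5′, letters a–x): 1.8788/0.0833333 → 22 → w, 0.4913/0.0416667 → 11 → l; chars wl.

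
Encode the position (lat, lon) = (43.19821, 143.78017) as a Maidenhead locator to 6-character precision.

QN13ve

Offset from 180°W / 90°S: lon 323.7802°, lat 133.1982°.
Field: 323.7802/20 → 16 → Q, 133.1982/10 → 13 → N; chars QN.
Square: 3.7802/2 → 1, 3.1982/1 → 3; chars 13.
Subsquare: 1.7802/0.0833333 → 21 → v, 0.1982/0.0416667 → 4 → e; chars ve.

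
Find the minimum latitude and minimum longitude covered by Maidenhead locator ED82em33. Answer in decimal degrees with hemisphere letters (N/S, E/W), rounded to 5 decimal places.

57.48750° S, 83.64167° W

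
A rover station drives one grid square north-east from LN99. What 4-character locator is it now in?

Longitude square 9; +1 → 10, wraps to 0, carry into field.
Longitude field L = 11; +1 → 12 = M.
Latitude square 9; +1 → 10, wraps to 0, carry into field.
Latitude field N = 13; +1 → 14 = O.

MO00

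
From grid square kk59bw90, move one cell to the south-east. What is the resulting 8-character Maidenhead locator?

KK59cv09

Longitude extended square 9; +1 → 10, wraps to 0, carry into subsquare.
Longitude subsquare b = 1; +1 → 2 = c.
Latitude extended square 0; −1 → -1, wraps to 9, carry into subsquare.
Latitude subsquare w = 22; −1 → 21 = v.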